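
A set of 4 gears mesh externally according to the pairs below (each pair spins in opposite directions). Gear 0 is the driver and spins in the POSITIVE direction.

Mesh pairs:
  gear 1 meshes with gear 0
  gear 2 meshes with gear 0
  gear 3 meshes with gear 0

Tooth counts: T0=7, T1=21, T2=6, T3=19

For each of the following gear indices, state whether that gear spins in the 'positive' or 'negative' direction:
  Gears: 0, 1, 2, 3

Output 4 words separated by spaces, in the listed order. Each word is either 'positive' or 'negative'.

Gear 0 (driver): positive (depth 0)
  gear 1: meshes with gear 0 -> depth 1 -> negative (opposite of gear 0)
  gear 2: meshes with gear 0 -> depth 1 -> negative (opposite of gear 0)
  gear 3: meshes with gear 0 -> depth 1 -> negative (opposite of gear 0)
Queried indices 0, 1, 2, 3 -> positive, negative, negative, negative

Answer: positive negative negative negative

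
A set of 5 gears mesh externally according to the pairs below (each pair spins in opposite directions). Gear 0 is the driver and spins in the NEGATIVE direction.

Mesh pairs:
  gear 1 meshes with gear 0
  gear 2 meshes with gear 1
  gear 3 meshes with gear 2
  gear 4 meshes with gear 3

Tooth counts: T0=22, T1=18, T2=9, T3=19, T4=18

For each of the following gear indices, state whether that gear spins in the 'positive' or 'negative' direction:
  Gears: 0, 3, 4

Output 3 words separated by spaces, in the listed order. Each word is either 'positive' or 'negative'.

Answer: negative positive negative

Derivation:
Gear 0 (driver): negative (depth 0)
  gear 1: meshes with gear 0 -> depth 1 -> positive (opposite of gear 0)
  gear 2: meshes with gear 1 -> depth 2 -> negative (opposite of gear 1)
  gear 3: meshes with gear 2 -> depth 3 -> positive (opposite of gear 2)
  gear 4: meshes with gear 3 -> depth 4 -> negative (opposite of gear 3)
Queried indices 0, 3, 4 -> negative, positive, negative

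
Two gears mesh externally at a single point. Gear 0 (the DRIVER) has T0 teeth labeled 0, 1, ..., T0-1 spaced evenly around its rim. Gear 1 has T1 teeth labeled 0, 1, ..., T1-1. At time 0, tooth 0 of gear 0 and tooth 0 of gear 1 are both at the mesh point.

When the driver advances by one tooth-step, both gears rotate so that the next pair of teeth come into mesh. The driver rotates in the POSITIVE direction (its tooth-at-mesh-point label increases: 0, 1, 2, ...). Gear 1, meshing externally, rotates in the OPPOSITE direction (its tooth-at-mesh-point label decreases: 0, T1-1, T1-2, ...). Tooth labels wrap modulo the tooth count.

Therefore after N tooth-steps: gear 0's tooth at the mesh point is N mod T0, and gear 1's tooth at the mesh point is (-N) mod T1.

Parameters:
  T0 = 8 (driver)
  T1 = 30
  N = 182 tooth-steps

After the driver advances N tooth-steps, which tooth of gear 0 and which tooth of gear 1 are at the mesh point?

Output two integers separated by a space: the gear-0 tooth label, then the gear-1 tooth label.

Gear 0 (driver, T0=8): tooth at mesh = N mod T0
  182 = 22 * 8 + 6, so 182 mod 8 = 6
  gear 0 tooth = 6
Gear 1 (driven, T1=30): tooth at mesh = (-N) mod T1
  182 = 6 * 30 + 2, so 182 mod 30 = 2
  (-182) mod 30 = (-2) mod 30 = 30 - 2 = 28
Mesh after 182 steps: gear-0 tooth 6 meets gear-1 tooth 28

Answer: 6 28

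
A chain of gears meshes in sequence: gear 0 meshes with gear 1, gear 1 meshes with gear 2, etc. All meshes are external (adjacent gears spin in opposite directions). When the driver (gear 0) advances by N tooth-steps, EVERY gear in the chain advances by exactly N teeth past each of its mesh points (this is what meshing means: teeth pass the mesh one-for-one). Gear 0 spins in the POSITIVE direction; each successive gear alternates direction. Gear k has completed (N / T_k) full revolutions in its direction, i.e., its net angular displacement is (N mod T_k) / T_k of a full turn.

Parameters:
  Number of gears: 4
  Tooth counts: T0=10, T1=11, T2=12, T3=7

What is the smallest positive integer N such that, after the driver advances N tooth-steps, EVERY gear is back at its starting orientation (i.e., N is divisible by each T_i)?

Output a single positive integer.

Answer: 4620

Derivation:
Gear k returns to start when N is a multiple of T_k.
All gears at start simultaneously when N is a common multiple of [10, 11, 12, 7]; the smallest such N is lcm(10, 11, 12, 7).
Start: lcm = T0 = 10
Fold in T1=11: gcd(10, 11) = 1; lcm(10, 11) = 10 * 11 / 1 = 110 / 1 = 110
Fold in T2=12: gcd(110, 12) = 2; lcm(110, 12) = 110 * 12 / 2 = 1320 / 2 = 660
Fold in T3=7: gcd(660, 7) = 1; lcm(660, 7) = 660 * 7 / 1 = 4620 / 1 = 4620
Full cycle length = 4620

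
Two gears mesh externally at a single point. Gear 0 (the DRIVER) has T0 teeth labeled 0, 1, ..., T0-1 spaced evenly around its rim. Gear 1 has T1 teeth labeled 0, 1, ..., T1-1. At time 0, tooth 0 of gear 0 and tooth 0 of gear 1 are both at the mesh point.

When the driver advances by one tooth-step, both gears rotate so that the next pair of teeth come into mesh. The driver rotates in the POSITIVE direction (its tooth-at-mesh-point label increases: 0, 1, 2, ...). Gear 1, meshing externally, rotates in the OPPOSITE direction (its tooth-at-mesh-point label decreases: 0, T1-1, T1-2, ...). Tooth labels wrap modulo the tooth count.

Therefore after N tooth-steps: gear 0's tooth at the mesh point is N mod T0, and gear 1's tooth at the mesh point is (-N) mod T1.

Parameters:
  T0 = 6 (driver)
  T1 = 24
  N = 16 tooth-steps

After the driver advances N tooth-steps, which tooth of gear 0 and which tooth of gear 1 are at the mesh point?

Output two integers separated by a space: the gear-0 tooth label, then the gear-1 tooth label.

Answer: 4 8

Derivation:
Gear 0 (driver, T0=6): tooth at mesh = N mod T0
  16 = 2 * 6 + 4, so 16 mod 6 = 4
  gear 0 tooth = 4
Gear 1 (driven, T1=24): tooth at mesh = (-N) mod T1
  16 = 0 * 24 + 16, so 16 mod 24 = 16
  (-16) mod 24 = (-16) mod 24 = 24 - 16 = 8
Mesh after 16 steps: gear-0 tooth 4 meets gear-1 tooth 8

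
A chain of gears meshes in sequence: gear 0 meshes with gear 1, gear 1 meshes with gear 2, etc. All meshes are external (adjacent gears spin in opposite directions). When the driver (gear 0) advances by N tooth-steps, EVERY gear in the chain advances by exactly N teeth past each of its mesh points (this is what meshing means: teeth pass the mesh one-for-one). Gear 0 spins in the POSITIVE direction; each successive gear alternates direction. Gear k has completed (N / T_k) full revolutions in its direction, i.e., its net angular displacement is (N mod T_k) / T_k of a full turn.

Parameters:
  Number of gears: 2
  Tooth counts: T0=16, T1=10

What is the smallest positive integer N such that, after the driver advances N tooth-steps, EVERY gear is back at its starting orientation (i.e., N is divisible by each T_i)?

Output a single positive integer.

Gear k returns to start when N is a multiple of T_k.
All gears at start simultaneously when N is a common multiple of [16, 10]; the smallest such N is lcm(16, 10).
Start: lcm = T0 = 16
Fold in T1=10: gcd(16, 10) = 2; lcm(16, 10) = 16 * 10 / 2 = 160 / 2 = 80
Full cycle length = 80

Answer: 80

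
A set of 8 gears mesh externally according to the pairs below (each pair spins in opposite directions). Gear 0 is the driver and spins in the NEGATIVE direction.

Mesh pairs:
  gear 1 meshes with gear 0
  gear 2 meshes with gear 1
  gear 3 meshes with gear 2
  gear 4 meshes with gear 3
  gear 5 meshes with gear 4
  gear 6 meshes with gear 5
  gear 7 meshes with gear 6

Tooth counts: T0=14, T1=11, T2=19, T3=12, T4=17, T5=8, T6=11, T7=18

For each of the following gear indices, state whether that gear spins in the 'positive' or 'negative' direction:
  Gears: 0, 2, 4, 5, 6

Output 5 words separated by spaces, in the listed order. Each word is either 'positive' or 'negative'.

Gear 0 (driver): negative (depth 0)
  gear 1: meshes with gear 0 -> depth 1 -> positive (opposite of gear 0)
  gear 2: meshes with gear 1 -> depth 2 -> negative (opposite of gear 1)
  gear 3: meshes with gear 2 -> depth 3 -> positive (opposite of gear 2)
  gear 4: meshes with gear 3 -> depth 4 -> negative (opposite of gear 3)
  gear 5: meshes with gear 4 -> depth 5 -> positive (opposite of gear 4)
  gear 6: meshes with gear 5 -> depth 6 -> negative (opposite of gear 5)
  gear 7: meshes with gear 6 -> depth 7 -> positive (opposite of gear 6)
Queried indices 0, 2, 4, 5, 6 -> negative, negative, negative, positive, negative

Answer: negative negative negative positive negative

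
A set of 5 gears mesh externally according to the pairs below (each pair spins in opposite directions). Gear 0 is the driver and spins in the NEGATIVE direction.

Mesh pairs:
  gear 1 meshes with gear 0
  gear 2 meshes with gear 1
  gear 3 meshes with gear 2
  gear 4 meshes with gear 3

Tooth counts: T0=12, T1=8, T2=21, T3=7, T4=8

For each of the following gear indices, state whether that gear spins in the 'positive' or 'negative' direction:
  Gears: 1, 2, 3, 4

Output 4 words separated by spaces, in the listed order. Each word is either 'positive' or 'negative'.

Answer: positive negative positive negative

Derivation:
Gear 0 (driver): negative (depth 0)
  gear 1: meshes with gear 0 -> depth 1 -> positive (opposite of gear 0)
  gear 2: meshes with gear 1 -> depth 2 -> negative (opposite of gear 1)
  gear 3: meshes with gear 2 -> depth 3 -> positive (opposite of gear 2)
  gear 4: meshes with gear 3 -> depth 4 -> negative (opposite of gear 3)
Queried indices 1, 2, 3, 4 -> positive, negative, positive, negative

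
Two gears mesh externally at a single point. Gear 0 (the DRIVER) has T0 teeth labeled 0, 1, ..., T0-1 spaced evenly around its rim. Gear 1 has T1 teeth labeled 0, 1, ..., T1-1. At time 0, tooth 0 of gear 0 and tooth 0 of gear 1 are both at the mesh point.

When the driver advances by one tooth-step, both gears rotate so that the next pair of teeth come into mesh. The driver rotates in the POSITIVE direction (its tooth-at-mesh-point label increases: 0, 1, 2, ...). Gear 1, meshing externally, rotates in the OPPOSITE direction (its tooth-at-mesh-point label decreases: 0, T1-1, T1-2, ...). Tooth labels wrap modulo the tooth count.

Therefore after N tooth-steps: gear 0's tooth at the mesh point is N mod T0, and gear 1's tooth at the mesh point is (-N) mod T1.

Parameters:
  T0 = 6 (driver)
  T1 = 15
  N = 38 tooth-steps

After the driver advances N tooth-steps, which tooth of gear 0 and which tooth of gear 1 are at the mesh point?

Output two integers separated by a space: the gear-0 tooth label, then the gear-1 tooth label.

Answer: 2 7

Derivation:
Gear 0 (driver, T0=6): tooth at mesh = N mod T0
  38 = 6 * 6 + 2, so 38 mod 6 = 2
  gear 0 tooth = 2
Gear 1 (driven, T1=15): tooth at mesh = (-N) mod T1
  38 = 2 * 15 + 8, so 38 mod 15 = 8
  (-38) mod 15 = (-8) mod 15 = 15 - 8 = 7
Mesh after 38 steps: gear-0 tooth 2 meets gear-1 tooth 7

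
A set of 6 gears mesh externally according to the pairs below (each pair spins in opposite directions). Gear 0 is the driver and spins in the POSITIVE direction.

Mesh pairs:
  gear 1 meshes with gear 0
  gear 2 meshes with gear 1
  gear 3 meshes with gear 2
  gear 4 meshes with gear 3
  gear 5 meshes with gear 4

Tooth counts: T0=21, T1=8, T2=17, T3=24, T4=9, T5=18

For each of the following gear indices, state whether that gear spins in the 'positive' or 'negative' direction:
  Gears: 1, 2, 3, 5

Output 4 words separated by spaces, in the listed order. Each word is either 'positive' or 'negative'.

Gear 0 (driver): positive (depth 0)
  gear 1: meshes with gear 0 -> depth 1 -> negative (opposite of gear 0)
  gear 2: meshes with gear 1 -> depth 2 -> positive (opposite of gear 1)
  gear 3: meshes with gear 2 -> depth 3 -> negative (opposite of gear 2)
  gear 4: meshes with gear 3 -> depth 4 -> positive (opposite of gear 3)
  gear 5: meshes with gear 4 -> depth 5 -> negative (opposite of gear 4)
Queried indices 1, 2, 3, 5 -> negative, positive, negative, negative

Answer: negative positive negative negative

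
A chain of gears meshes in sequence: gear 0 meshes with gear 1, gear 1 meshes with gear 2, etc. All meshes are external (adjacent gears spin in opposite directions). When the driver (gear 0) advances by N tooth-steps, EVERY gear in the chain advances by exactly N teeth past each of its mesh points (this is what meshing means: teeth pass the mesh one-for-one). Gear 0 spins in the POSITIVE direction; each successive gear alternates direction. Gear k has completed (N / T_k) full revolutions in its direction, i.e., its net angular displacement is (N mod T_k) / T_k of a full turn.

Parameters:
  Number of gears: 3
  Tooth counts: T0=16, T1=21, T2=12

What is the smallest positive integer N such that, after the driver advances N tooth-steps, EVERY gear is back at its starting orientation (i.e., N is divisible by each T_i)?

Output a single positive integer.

Gear k returns to start when N is a multiple of T_k.
All gears at start simultaneously when N is a common multiple of [16, 21, 12]; the smallest such N is lcm(16, 21, 12).
Start: lcm = T0 = 16
Fold in T1=21: gcd(16, 21) = 1; lcm(16, 21) = 16 * 21 / 1 = 336 / 1 = 336
Fold in T2=12: gcd(336, 12) = 12; lcm(336, 12) = 336 * 12 / 12 = 4032 / 12 = 336
Full cycle length = 336

Answer: 336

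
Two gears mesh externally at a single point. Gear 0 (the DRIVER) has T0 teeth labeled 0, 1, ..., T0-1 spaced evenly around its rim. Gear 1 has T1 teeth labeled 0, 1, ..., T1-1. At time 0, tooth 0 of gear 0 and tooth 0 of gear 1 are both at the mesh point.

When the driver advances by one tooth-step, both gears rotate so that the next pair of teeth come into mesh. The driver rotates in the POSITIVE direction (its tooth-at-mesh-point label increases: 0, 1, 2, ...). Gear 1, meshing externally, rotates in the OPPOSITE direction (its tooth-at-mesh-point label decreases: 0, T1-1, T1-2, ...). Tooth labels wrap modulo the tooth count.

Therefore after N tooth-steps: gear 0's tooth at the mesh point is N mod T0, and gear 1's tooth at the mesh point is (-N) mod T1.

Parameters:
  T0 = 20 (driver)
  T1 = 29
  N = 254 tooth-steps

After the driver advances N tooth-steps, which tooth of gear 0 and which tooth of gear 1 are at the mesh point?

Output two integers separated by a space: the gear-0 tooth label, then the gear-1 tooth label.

Answer: 14 7

Derivation:
Gear 0 (driver, T0=20): tooth at mesh = N mod T0
  254 = 12 * 20 + 14, so 254 mod 20 = 14
  gear 0 tooth = 14
Gear 1 (driven, T1=29): tooth at mesh = (-N) mod T1
  254 = 8 * 29 + 22, so 254 mod 29 = 22
  (-254) mod 29 = (-22) mod 29 = 29 - 22 = 7
Mesh after 254 steps: gear-0 tooth 14 meets gear-1 tooth 7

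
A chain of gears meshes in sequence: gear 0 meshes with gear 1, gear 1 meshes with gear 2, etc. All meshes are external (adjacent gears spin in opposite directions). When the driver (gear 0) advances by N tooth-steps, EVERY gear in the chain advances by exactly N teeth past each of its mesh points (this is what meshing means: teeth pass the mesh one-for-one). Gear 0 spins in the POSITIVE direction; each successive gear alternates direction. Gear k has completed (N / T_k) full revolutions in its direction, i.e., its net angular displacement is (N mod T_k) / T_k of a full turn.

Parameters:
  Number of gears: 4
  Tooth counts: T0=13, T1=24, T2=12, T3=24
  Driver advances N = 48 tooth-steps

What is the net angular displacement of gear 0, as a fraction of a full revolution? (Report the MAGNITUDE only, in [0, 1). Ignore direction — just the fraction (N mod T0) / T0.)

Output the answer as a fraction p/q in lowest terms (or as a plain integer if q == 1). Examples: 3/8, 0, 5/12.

Answer: 9/13

Derivation:
Chain of 4 gears, tooth counts: [13, 24, 12, 24]
  gear 0: T0=13, direction=positive, advance = 48 mod 13 = 9 teeth = 9/13 turn
  gear 1: T1=24, direction=negative, advance = 48 mod 24 = 0 teeth = 0/24 turn
  gear 2: T2=12, direction=positive, advance = 48 mod 12 = 0 teeth = 0/12 turn
  gear 3: T3=24, direction=negative, advance = 48 mod 24 = 0 teeth = 0/24 turn
Gear 0: 48 mod 13 = 9
Fraction = 9 / 13 = 9/13 (gcd(9,13)=1) = 9/13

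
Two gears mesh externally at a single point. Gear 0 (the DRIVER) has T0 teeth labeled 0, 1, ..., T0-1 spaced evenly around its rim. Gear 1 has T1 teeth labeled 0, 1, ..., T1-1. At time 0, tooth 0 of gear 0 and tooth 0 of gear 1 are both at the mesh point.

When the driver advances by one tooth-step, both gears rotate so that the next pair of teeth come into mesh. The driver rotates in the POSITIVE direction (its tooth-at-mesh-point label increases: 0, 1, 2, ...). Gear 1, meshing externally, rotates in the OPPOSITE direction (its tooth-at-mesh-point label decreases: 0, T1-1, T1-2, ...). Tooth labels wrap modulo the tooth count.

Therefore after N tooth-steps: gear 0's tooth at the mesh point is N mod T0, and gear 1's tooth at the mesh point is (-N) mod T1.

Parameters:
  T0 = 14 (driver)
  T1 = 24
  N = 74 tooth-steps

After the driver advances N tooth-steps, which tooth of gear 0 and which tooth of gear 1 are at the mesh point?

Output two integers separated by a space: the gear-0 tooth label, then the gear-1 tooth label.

Answer: 4 22

Derivation:
Gear 0 (driver, T0=14): tooth at mesh = N mod T0
  74 = 5 * 14 + 4, so 74 mod 14 = 4
  gear 0 tooth = 4
Gear 1 (driven, T1=24): tooth at mesh = (-N) mod T1
  74 = 3 * 24 + 2, so 74 mod 24 = 2
  (-74) mod 24 = (-2) mod 24 = 24 - 2 = 22
Mesh after 74 steps: gear-0 tooth 4 meets gear-1 tooth 22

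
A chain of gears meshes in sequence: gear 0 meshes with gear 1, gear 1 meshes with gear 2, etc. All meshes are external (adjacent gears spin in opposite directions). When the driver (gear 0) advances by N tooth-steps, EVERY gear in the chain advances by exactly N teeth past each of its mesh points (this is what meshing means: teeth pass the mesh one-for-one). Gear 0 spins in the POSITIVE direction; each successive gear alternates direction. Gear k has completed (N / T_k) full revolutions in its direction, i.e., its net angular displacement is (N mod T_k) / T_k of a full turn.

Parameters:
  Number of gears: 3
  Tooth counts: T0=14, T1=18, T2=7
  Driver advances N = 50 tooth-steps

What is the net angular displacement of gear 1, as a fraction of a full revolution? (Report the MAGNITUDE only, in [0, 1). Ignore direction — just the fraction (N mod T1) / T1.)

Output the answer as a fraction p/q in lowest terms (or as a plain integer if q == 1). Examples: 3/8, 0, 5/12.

Answer: 7/9

Derivation:
Chain of 3 gears, tooth counts: [14, 18, 7]
  gear 0: T0=14, direction=positive, advance = 50 mod 14 = 8 teeth = 8/14 turn
  gear 1: T1=18, direction=negative, advance = 50 mod 18 = 14 teeth = 14/18 turn
  gear 2: T2=7, direction=positive, advance = 50 mod 7 = 1 teeth = 1/7 turn
Gear 1: 50 mod 18 = 14
Fraction = 14 / 18 = 7/9 (gcd(14,18)=2) = 7/9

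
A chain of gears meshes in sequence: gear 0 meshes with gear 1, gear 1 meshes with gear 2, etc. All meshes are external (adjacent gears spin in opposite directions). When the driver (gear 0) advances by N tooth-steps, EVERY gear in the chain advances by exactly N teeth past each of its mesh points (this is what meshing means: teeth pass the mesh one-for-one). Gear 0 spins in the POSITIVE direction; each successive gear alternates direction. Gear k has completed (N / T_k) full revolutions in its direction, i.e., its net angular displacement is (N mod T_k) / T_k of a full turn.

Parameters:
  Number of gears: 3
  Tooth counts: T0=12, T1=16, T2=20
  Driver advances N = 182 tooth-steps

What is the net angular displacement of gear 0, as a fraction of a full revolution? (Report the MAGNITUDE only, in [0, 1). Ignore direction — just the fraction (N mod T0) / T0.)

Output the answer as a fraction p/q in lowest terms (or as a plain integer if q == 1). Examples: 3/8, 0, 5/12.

Chain of 3 gears, tooth counts: [12, 16, 20]
  gear 0: T0=12, direction=positive, advance = 182 mod 12 = 2 teeth = 2/12 turn
  gear 1: T1=16, direction=negative, advance = 182 mod 16 = 6 teeth = 6/16 turn
  gear 2: T2=20, direction=positive, advance = 182 mod 20 = 2 teeth = 2/20 turn
Gear 0: 182 mod 12 = 2
Fraction = 2 / 12 = 1/6 (gcd(2,12)=2) = 1/6

Answer: 1/6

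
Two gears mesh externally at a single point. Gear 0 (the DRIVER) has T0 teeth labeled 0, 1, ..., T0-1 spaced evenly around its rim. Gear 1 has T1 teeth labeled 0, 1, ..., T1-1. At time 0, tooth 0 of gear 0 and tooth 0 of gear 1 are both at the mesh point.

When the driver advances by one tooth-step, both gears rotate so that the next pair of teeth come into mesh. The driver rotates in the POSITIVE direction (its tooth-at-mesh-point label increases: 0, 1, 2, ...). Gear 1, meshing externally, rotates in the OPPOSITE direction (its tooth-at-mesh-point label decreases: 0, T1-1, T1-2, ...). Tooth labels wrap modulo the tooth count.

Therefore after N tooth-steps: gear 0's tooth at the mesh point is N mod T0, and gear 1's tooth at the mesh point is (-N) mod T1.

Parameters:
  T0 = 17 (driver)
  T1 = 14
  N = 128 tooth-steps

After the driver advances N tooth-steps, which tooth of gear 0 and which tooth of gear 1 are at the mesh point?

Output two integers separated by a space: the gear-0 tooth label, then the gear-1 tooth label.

Answer: 9 12

Derivation:
Gear 0 (driver, T0=17): tooth at mesh = N mod T0
  128 = 7 * 17 + 9, so 128 mod 17 = 9
  gear 0 tooth = 9
Gear 1 (driven, T1=14): tooth at mesh = (-N) mod T1
  128 = 9 * 14 + 2, so 128 mod 14 = 2
  (-128) mod 14 = (-2) mod 14 = 14 - 2 = 12
Mesh after 128 steps: gear-0 tooth 9 meets gear-1 tooth 12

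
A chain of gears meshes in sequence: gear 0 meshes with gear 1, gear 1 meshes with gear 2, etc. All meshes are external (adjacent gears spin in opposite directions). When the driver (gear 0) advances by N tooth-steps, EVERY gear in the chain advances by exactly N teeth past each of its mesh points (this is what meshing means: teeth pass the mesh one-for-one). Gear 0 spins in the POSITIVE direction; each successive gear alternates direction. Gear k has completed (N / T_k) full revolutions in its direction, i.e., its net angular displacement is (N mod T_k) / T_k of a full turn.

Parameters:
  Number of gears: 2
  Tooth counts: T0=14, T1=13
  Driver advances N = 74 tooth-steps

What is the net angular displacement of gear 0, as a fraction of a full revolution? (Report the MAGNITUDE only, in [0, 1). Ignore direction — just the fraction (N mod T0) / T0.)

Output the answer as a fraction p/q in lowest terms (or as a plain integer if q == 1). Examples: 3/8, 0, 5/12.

Answer: 2/7

Derivation:
Chain of 2 gears, tooth counts: [14, 13]
  gear 0: T0=14, direction=positive, advance = 74 mod 14 = 4 teeth = 4/14 turn
  gear 1: T1=13, direction=negative, advance = 74 mod 13 = 9 teeth = 9/13 turn
Gear 0: 74 mod 14 = 4
Fraction = 4 / 14 = 2/7 (gcd(4,14)=2) = 2/7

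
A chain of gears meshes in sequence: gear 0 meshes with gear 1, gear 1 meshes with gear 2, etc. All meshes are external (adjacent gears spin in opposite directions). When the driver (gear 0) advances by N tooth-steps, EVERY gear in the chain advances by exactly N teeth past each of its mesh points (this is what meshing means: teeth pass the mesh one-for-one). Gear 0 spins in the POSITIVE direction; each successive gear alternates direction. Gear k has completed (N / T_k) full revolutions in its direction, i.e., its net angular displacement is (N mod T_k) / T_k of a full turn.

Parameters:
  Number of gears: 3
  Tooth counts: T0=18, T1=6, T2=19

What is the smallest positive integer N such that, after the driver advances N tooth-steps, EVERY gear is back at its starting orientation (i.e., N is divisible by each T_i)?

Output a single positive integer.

Gear k returns to start when N is a multiple of T_k.
All gears at start simultaneously when N is a common multiple of [18, 6, 19]; the smallest such N is lcm(18, 6, 19).
Start: lcm = T0 = 18
Fold in T1=6: gcd(18, 6) = 6; lcm(18, 6) = 18 * 6 / 6 = 108 / 6 = 18
Fold in T2=19: gcd(18, 19) = 1; lcm(18, 19) = 18 * 19 / 1 = 342 / 1 = 342
Full cycle length = 342

Answer: 342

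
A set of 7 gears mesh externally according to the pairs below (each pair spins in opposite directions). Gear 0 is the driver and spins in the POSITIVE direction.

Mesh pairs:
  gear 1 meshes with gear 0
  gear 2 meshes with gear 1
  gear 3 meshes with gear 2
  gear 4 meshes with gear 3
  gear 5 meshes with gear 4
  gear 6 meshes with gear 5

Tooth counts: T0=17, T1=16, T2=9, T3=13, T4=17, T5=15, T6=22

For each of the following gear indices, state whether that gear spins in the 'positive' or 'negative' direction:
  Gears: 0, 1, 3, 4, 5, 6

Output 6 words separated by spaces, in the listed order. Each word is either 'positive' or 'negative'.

Answer: positive negative negative positive negative positive

Derivation:
Gear 0 (driver): positive (depth 0)
  gear 1: meshes with gear 0 -> depth 1 -> negative (opposite of gear 0)
  gear 2: meshes with gear 1 -> depth 2 -> positive (opposite of gear 1)
  gear 3: meshes with gear 2 -> depth 3 -> negative (opposite of gear 2)
  gear 4: meshes with gear 3 -> depth 4 -> positive (opposite of gear 3)
  gear 5: meshes with gear 4 -> depth 5 -> negative (opposite of gear 4)
  gear 6: meshes with gear 5 -> depth 6 -> positive (opposite of gear 5)
Queried indices 0, 1, 3, 4, 5, 6 -> positive, negative, negative, positive, negative, positive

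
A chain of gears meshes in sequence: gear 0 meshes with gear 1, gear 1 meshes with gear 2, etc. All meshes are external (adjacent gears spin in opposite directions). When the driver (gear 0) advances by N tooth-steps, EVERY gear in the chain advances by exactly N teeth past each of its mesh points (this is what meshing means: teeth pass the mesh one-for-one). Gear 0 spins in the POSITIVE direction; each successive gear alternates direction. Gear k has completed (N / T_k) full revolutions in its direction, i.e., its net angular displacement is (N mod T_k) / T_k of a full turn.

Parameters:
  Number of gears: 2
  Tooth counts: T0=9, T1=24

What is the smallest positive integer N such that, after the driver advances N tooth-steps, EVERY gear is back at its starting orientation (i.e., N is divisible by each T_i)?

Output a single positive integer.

Gear k returns to start when N is a multiple of T_k.
All gears at start simultaneously when N is a common multiple of [9, 24]; the smallest such N is lcm(9, 24).
Start: lcm = T0 = 9
Fold in T1=24: gcd(9, 24) = 3; lcm(9, 24) = 9 * 24 / 3 = 216 / 3 = 72
Full cycle length = 72

Answer: 72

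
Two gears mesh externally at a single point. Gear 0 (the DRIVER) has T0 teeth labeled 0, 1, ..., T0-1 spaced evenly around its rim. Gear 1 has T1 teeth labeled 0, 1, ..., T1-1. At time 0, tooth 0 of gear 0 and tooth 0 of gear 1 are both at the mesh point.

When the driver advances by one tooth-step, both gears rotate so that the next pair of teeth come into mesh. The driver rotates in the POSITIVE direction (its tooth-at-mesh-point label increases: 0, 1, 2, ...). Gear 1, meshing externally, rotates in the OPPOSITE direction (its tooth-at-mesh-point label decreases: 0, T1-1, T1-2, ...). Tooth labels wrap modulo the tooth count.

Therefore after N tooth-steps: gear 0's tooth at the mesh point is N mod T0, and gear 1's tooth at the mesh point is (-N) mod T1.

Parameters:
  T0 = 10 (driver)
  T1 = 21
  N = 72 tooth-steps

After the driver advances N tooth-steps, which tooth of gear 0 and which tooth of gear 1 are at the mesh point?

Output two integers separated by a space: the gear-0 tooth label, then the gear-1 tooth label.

Answer: 2 12

Derivation:
Gear 0 (driver, T0=10): tooth at mesh = N mod T0
  72 = 7 * 10 + 2, so 72 mod 10 = 2
  gear 0 tooth = 2
Gear 1 (driven, T1=21): tooth at mesh = (-N) mod T1
  72 = 3 * 21 + 9, so 72 mod 21 = 9
  (-72) mod 21 = (-9) mod 21 = 21 - 9 = 12
Mesh after 72 steps: gear-0 tooth 2 meets gear-1 tooth 12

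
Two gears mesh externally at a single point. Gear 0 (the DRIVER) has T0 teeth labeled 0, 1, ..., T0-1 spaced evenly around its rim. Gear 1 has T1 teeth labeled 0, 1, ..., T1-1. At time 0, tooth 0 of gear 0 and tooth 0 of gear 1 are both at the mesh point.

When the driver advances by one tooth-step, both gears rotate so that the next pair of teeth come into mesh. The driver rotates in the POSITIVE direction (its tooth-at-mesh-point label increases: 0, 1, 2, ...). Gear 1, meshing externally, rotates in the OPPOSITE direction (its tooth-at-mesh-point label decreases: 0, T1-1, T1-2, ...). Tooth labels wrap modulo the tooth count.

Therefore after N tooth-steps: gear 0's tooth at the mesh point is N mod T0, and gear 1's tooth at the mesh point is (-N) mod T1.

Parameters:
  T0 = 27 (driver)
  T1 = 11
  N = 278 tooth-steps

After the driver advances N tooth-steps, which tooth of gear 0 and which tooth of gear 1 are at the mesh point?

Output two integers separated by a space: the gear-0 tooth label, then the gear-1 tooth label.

Gear 0 (driver, T0=27): tooth at mesh = N mod T0
  278 = 10 * 27 + 8, so 278 mod 27 = 8
  gear 0 tooth = 8
Gear 1 (driven, T1=11): tooth at mesh = (-N) mod T1
  278 = 25 * 11 + 3, so 278 mod 11 = 3
  (-278) mod 11 = (-3) mod 11 = 11 - 3 = 8
Mesh after 278 steps: gear-0 tooth 8 meets gear-1 tooth 8

Answer: 8 8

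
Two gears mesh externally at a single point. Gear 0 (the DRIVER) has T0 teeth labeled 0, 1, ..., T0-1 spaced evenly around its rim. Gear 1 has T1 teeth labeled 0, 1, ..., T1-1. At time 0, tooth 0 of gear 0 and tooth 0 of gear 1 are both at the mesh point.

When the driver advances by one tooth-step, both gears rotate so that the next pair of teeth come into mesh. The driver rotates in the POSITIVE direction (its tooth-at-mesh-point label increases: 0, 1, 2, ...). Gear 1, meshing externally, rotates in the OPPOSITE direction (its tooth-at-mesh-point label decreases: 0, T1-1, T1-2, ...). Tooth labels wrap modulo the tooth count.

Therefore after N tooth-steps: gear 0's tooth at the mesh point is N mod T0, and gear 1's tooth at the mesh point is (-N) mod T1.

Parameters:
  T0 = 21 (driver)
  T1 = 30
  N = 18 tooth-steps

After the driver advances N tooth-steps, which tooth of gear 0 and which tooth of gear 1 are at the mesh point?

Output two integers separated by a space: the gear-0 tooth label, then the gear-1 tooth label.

Answer: 18 12

Derivation:
Gear 0 (driver, T0=21): tooth at mesh = N mod T0
  18 = 0 * 21 + 18, so 18 mod 21 = 18
  gear 0 tooth = 18
Gear 1 (driven, T1=30): tooth at mesh = (-N) mod T1
  18 = 0 * 30 + 18, so 18 mod 30 = 18
  (-18) mod 30 = (-18) mod 30 = 30 - 18 = 12
Mesh after 18 steps: gear-0 tooth 18 meets gear-1 tooth 12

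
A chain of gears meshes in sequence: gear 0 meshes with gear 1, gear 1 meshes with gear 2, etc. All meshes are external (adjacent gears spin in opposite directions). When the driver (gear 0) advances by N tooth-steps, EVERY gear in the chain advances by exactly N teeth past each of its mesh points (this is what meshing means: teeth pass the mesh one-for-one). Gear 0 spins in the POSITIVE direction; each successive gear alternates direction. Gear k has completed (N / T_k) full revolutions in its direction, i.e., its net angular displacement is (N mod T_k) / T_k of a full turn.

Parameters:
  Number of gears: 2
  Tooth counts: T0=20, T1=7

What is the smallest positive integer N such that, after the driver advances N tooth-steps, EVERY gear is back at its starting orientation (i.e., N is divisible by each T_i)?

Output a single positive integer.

Answer: 140

Derivation:
Gear k returns to start when N is a multiple of T_k.
All gears at start simultaneously when N is a common multiple of [20, 7]; the smallest such N is lcm(20, 7).
Start: lcm = T0 = 20
Fold in T1=7: gcd(20, 7) = 1; lcm(20, 7) = 20 * 7 / 1 = 140 / 1 = 140
Full cycle length = 140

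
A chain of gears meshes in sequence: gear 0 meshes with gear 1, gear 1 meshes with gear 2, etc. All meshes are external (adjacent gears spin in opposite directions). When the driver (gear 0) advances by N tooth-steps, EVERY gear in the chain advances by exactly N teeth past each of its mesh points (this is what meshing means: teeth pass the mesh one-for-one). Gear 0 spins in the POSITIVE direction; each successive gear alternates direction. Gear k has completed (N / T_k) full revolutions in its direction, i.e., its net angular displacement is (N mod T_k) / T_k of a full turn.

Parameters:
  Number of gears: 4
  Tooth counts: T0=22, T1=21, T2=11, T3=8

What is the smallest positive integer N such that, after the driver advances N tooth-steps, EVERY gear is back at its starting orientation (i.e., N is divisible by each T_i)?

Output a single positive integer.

Answer: 1848

Derivation:
Gear k returns to start when N is a multiple of T_k.
All gears at start simultaneously when N is a common multiple of [22, 21, 11, 8]; the smallest such N is lcm(22, 21, 11, 8).
Start: lcm = T0 = 22
Fold in T1=21: gcd(22, 21) = 1; lcm(22, 21) = 22 * 21 / 1 = 462 / 1 = 462
Fold in T2=11: gcd(462, 11) = 11; lcm(462, 11) = 462 * 11 / 11 = 5082 / 11 = 462
Fold in T3=8: gcd(462, 8) = 2; lcm(462, 8) = 462 * 8 / 2 = 3696 / 2 = 1848
Full cycle length = 1848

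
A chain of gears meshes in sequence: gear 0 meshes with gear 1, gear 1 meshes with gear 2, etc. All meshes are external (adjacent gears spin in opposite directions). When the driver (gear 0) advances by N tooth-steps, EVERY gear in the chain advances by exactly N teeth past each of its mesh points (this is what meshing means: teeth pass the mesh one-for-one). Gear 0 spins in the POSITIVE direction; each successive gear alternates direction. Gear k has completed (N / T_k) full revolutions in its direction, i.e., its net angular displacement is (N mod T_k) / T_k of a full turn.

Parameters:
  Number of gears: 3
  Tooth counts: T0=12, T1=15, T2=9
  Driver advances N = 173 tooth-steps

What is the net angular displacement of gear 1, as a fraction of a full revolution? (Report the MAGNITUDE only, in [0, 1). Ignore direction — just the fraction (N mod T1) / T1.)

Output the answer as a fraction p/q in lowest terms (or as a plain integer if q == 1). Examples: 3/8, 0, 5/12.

Chain of 3 gears, tooth counts: [12, 15, 9]
  gear 0: T0=12, direction=positive, advance = 173 mod 12 = 5 teeth = 5/12 turn
  gear 1: T1=15, direction=negative, advance = 173 mod 15 = 8 teeth = 8/15 turn
  gear 2: T2=9, direction=positive, advance = 173 mod 9 = 2 teeth = 2/9 turn
Gear 1: 173 mod 15 = 8
Fraction = 8 / 15 = 8/15 (gcd(8,15)=1) = 8/15

Answer: 8/15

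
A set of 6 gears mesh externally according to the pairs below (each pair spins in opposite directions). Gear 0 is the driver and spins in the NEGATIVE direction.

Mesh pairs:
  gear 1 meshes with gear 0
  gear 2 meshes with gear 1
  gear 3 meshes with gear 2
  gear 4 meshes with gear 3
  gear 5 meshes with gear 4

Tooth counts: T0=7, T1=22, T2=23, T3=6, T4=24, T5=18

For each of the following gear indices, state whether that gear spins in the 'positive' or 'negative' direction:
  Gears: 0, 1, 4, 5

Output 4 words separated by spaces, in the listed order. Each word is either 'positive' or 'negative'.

Answer: negative positive negative positive

Derivation:
Gear 0 (driver): negative (depth 0)
  gear 1: meshes with gear 0 -> depth 1 -> positive (opposite of gear 0)
  gear 2: meshes with gear 1 -> depth 2 -> negative (opposite of gear 1)
  gear 3: meshes with gear 2 -> depth 3 -> positive (opposite of gear 2)
  gear 4: meshes with gear 3 -> depth 4 -> negative (opposite of gear 3)
  gear 5: meshes with gear 4 -> depth 5 -> positive (opposite of gear 4)
Queried indices 0, 1, 4, 5 -> negative, positive, negative, positive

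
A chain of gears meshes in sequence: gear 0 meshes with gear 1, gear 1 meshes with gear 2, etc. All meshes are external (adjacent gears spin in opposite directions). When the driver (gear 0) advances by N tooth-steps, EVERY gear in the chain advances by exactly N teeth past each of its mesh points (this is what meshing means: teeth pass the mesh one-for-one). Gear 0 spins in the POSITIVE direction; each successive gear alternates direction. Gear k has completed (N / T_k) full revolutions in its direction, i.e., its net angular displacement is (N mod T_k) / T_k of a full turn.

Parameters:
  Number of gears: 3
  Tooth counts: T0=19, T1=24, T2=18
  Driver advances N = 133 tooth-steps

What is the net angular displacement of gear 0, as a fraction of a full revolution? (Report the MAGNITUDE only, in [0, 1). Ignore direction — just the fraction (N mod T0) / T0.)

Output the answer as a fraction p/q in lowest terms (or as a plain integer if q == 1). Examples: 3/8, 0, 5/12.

Chain of 3 gears, tooth counts: [19, 24, 18]
  gear 0: T0=19, direction=positive, advance = 133 mod 19 = 0 teeth = 0/19 turn
  gear 1: T1=24, direction=negative, advance = 133 mod 24 = 13 teeth = 13/24 turn
  gear 2: T2=18, direction=positive, advance = 133 mod 18 = 7 teeth = 7/18 turn
Gear 0: 133 mod 19 = 0
Fraction = 0 / 19 = 0/1 (gcd(0,19)=19) = 0

Answer: 0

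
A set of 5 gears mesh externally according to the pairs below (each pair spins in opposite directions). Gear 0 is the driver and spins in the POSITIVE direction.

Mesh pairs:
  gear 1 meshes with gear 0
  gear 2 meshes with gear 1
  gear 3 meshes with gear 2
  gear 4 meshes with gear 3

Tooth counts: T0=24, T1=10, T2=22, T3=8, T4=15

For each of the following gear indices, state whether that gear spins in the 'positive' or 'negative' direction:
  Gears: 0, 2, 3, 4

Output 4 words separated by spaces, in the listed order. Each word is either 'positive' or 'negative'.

Gear 0 (driver): positive (depth 0)
  gear 1: meshes with gear 0 -> depth 1 -> negative (opposite of gear 0)
  gear 2: meshes with gear 1 -> depth 2 -> positive (opposite of gear 1)
  gear 3: meshes with gear 2 -> depth 3 -> negative (opposite of gear 2)
  gear 4: meshes with gear 3 -> depth 4 -> positive (opposite of gear 3)
Queried indices 0, 2, 3, 4 -> positive, positive, negative, positive

Answer: positive positive negative positive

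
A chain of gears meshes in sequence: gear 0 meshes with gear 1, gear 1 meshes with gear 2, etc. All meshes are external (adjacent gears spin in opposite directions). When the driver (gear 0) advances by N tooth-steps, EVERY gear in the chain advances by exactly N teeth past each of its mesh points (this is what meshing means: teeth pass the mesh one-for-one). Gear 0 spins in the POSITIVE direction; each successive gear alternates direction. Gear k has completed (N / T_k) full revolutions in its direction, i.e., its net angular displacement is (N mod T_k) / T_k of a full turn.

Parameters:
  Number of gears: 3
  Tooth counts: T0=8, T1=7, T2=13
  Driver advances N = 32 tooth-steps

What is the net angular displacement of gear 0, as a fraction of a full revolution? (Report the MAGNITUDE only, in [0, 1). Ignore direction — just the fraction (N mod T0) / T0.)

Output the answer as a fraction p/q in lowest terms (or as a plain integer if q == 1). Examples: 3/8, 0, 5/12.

Answer: 0

Derivation:
Chain of 3 gears, tooth counts: [8, 7, 13]
  gear 0: T0=8, direction=positive, advance = 32 mod 8 = 0 teeth = 0/8 turn
  gear 1: T1=7, direction=negative, advance = 32 mod 7 = 4 teeth = 4/7 turn
  gear 2: T2=13, direction=positive, advance = 32 mod 13 = 6 teeth = 6/13 turn
Gear 0: 32 mod 8 = 0
Fraction = 0 / 8 = 0/1 (gcd(0,8)=8) = 0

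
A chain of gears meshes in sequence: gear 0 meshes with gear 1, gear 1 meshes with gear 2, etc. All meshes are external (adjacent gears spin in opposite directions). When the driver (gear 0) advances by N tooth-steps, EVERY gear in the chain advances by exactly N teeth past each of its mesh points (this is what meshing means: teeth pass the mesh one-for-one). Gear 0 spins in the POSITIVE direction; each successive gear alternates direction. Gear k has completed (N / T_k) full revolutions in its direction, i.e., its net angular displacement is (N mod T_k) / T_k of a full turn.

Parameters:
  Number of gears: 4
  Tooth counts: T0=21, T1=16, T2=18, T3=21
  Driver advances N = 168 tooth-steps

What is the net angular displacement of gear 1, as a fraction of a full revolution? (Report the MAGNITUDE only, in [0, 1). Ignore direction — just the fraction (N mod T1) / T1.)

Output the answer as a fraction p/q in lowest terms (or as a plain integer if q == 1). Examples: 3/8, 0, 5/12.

Answer: 1/2

Derivation:
Chain of 4 gears, tooth counts: [21, 16, 18, 21]
  gear 0: T0=21, direction=positive, advance = 168 mod 21 = 0 teeth = 0/21 turn
  gear 1: T1=16, direction=negative, advance = 168 mod 16 = 8 teeth = 8/16 turn
  gear 2: T2=18, direction=positive, advance = 168 mod 18 = 6 teeth = 6/18 turn
  gear 3: T3=21, direction=negative, advance = 168 mod 21 = 0 teeth = 0/21 turn
Gear 1: 168 mod 16 = 8
Fraction = 8 / 16 = 1/2 (gcd(8,16)=8) = 1/2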